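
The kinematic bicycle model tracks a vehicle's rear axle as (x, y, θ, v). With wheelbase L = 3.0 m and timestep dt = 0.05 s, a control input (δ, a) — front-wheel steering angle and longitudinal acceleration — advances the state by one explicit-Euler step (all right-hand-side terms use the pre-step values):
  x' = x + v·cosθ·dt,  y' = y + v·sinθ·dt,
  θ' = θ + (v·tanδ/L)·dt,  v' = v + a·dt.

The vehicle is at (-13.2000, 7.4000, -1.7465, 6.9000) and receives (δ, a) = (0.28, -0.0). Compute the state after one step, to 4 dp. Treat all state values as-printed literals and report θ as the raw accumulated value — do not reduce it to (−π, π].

x' = -13.2000 + 6.9000·cos(-1.7465)·0.05 = -13.2603
y' = 7.4000 + 6.9000·sin(-1.7465)·0.05 = 7.0603
θ' = -1.7465 + (6.9000/3.0)·tan(0.28)·0.05 = -1.7134
v' = 6.9000 + 0.0000·0.05 = 6.9000

(-13.2603, 7.0603, -1.7134, 6.9000)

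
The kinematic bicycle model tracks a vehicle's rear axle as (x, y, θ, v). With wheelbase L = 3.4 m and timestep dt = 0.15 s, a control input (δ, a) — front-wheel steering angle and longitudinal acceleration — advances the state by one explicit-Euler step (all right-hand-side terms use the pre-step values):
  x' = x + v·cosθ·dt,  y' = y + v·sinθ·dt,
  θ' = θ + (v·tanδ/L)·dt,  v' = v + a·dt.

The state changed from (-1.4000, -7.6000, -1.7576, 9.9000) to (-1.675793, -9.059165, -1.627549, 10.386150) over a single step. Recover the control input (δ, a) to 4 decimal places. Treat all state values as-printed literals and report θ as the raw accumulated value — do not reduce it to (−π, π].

a = (v'−v)/dt = (0.486150)/0.15 = 3.2410
Δθ = θ'−θ = 0.130051;  (v·dt/L) = 9.9000·0.15/3.4 = 0.436765
tan δ = Δθ·L/(v·dt) = 0.297760  →  δ = 0.2894

δ = 0.2894, a = 3.2410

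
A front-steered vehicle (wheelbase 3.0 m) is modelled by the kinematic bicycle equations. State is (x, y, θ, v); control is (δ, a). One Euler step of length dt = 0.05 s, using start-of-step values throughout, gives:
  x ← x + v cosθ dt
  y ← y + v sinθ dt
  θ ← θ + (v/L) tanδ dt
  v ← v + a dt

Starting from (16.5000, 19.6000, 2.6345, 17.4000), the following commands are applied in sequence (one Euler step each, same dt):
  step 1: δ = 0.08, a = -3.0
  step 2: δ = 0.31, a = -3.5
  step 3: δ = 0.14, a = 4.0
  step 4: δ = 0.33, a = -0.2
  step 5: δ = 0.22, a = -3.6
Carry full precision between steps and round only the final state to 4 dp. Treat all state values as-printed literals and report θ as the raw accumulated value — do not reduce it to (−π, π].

after step 1 (δ=0.08, a=-3.0): (15.739481, 20.022505, 2.657750, 17.250000)
after step 2 (δ=0.31, a=-3.5): (14.975984, 20.423727, 2.749844, 17.075000)
after step 3 (δ=0.14, a=4.0): (14.186912, 20.749693, 2.789948, 17.275000)
after step 4 (δ=0.33, a=-0.2): (13.376017, 21.047205, 2.888566, 17.265000)
after step 5 (δ=0.22, a=-3.6): (12.540253, 21.263307, 2.952913, 17.085000)

(12.5403, 21.2633, 2.9529, 17.0850)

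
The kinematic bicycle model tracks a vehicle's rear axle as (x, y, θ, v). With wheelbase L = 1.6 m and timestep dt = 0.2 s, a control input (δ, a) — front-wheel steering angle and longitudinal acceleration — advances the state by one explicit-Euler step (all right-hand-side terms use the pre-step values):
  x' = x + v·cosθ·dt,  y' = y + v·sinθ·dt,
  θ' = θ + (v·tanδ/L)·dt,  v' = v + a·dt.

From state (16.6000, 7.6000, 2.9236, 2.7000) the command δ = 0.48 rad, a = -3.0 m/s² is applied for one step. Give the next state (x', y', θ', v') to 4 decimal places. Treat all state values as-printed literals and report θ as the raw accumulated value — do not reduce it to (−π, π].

(16.0728, 7.7168, 3.0993, 2.1000)

x' = 16.6000 + 2.7000·cos(2.9236)·0.2 = 16.0728
y' = 7.6000 + 2.7000·sin(2.9236)·0.2 = 7.7168
θ' = 2.9236 + (2.7000/1.6)·tan(0.48)·0.2 = 3.0993
v' = 2.7000 − 3.0000·0.2 = 2.1000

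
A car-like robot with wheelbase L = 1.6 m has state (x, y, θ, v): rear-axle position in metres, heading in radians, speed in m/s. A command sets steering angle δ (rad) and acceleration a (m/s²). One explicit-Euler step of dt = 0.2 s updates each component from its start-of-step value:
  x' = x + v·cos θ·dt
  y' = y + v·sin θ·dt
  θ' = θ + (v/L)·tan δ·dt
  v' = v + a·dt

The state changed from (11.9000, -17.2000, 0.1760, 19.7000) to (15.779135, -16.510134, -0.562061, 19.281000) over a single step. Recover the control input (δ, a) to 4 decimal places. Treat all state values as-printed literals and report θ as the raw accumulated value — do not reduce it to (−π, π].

a = (v'−v)/dt = (-0.419000)/0.2 = -2.0950
Δθ = θ'−θ = -0.738061;  (v·dt/L) = 19.7000·0.2/1.6 = 2.462500
tan δ = Δθ·L/(v·dt) = -0.299720  →  δ = -0.2912

δ = -0.2912, a = -2.0950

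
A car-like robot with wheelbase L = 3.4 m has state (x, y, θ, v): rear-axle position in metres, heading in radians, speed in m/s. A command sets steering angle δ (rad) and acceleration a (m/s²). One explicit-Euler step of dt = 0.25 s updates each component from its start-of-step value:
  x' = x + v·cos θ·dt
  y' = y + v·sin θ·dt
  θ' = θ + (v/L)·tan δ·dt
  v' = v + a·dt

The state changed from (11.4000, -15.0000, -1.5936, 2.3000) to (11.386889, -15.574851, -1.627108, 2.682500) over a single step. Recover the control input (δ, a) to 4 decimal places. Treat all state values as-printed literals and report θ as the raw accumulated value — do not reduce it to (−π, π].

δ = -0.1956, a = 1.5300

a = (v'−v)/dt = (0.382500)/0.25 = 1.5300
Δθ = θ'−θ = -0.033508;  (v·dt/L) = 2.3000·0.25/3.4 = 0.169118
tan δ = Δθ·L/(v·dt) = -0.198134  →  δ = -0.1956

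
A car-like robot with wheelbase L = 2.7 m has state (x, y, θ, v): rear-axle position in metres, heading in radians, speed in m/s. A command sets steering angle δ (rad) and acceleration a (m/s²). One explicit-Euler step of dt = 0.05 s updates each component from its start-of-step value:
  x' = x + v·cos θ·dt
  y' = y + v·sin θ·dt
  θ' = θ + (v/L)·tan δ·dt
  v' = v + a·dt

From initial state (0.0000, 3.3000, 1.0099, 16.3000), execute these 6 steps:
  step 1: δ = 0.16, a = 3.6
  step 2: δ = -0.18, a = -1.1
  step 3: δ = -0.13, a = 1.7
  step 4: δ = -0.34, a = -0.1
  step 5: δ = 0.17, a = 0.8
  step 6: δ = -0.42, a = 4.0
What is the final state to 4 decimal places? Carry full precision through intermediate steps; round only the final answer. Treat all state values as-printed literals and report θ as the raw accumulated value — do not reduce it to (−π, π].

after step 1 (δ=0.16, a=3.6): (0.433536, 3.990125, 1.058613, 16.480000)
after step 2 (δ=-0.18, a=-1.1): (0.837363, 4.708386, 1.003078, 16.425000)
after step 3 (δ=-0.13, a=1.7): (1.278957, 5.400807, 0.963312, 16.510000)
after step 4 (δ=-0.34, a=-0.1): (1.750155, 6.078614, 0.855161, 16.505000)
after step 5 (δ=0.17, a=0.8): (2.291599, 6.701410, 0.907627, 16.545000)
after step 6 (δ=-0.42, a=4.0): (2.800869, 7.353321, 0.770802, 16.745000)

(2.8009, 7.3533, 0.7708, 16.7450)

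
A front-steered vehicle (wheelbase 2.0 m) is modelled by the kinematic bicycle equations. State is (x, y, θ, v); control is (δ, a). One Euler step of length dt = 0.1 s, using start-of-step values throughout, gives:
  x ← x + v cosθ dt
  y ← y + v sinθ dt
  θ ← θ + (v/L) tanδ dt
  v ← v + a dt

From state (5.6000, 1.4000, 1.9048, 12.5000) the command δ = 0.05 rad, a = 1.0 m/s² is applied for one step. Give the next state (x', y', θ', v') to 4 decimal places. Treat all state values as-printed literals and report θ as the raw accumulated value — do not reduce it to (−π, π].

(5.1902, 2.5809, 1.9361, 12.6000)

x' = 5.6000 + 12.5000·cos(1.9048)·0.1 = 5.1902
y' = 1.4000 + 12.5000·sin(1.9048)·0.1 = 2.5809
θ' = 1.9048 + (12.5000/2.0)·tan(0.05)·0.1 = 1.9361
v' = 12.5000 + 1.0000·0.1 = 12.6000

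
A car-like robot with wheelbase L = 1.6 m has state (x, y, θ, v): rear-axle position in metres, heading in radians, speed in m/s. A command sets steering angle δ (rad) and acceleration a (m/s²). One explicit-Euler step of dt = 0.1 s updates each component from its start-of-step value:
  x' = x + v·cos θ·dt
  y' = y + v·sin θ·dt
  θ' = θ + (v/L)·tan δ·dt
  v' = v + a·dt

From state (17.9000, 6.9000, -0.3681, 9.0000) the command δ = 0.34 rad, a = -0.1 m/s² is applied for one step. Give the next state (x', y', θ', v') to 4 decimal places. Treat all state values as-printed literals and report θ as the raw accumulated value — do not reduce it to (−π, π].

x' = 17.9000 + 9.0000·cos(-0.3681)·0.1 = 18.7397
y' = 6.9000 + 9.0000·sin(-0.3681)·0.1 = 6.5761
θ' = -0.3681 + (9.0000/1.6)·tan(0.34)·0.1 = -0.1691
v' = 9.0000 − 0.1000·0.1 = 8.9900

(18.7397, 6.5761, -0.1691, 8.9900)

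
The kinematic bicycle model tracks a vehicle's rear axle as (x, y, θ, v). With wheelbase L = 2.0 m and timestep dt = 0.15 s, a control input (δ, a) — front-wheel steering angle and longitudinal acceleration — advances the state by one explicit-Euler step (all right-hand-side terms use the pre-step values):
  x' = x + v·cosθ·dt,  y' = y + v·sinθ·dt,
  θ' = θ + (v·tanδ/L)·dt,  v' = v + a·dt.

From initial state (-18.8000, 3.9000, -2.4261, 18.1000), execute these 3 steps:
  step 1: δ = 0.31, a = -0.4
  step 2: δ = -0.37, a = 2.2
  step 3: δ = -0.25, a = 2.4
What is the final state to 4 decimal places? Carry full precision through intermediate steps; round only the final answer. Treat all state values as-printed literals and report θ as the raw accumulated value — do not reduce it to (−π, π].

(-24.1874, -1.9648, -2.8678, 18.7300)

after step 1 (δ=0.31, a=-0.4): (-20.849201, 2.118989, -1.991255, 18.040000)
after step 2 (δ=-0.37, a=2.2): (-21.953735, -0.351323, -2.516034, 18.370000)
after step 3 (δ=-0.25, a=2.4): (-24.187443, -1.964806, -2.867832, 18.730000)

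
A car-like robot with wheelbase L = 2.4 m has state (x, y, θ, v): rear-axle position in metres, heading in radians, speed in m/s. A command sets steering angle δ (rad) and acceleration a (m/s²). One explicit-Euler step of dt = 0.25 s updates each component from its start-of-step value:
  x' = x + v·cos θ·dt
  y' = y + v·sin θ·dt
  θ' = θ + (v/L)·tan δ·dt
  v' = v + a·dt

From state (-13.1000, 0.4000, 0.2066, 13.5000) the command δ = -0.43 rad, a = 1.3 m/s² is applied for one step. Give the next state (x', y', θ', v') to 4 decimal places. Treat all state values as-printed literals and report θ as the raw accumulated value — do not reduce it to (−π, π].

x' = -13.1000 + 13.5000·cos(0.2066)·0.25 = -9.7968
y' = 0.4000 + 13.5000·sin(0.2066)·0.25 = 1.0923
θ' = 0.2066 + (13.5000/2.4)·tan(-0.43)·0.25 = -0.4383
v' = 13.5000 + 1.3000·0.25 = 13.8250

(-9.7968, 1.0923, -0.4383, 13.8250)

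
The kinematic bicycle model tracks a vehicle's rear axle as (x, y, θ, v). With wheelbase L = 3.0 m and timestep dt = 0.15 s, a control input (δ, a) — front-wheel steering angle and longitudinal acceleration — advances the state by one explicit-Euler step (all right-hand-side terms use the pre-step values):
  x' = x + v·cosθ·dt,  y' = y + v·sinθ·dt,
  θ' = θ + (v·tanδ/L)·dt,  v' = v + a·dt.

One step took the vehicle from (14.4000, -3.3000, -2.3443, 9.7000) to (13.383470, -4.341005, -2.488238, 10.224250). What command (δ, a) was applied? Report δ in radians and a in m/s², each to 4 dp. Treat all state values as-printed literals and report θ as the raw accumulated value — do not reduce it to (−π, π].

δ = -0.2885, a = 3.4950

a = (v'−v)/dt = (0.524250)/0.15 = 3.4950
Δθ = θ'−θ = -0.143938;  (v·dt/L) = 9.7000·0.15/3.0 = 0.485000
tan δ = Δθ·L/(v·dt) = -0.296779  →  δ = -0.2885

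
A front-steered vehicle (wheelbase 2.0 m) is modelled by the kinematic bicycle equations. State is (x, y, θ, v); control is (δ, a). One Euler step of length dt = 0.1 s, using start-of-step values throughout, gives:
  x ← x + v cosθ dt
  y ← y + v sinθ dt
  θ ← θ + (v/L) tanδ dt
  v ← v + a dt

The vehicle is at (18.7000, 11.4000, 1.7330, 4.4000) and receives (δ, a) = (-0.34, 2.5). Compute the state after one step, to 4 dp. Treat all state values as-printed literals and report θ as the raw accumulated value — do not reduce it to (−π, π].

(18.6289, 11.8342, 1.6552, 4.6500)

x' = 18.7000 + 4.4000·cos(1.7330)·0.1 = 18.6289
y' = 11.4000 + 4.4000·sin(1.7330)·0.1 = 11.8342
θ' = 1.7330 + (4.4000/2.0)·tan(-0.34)·0.1 = 1.6552
v' = 4.4000 + 2.5000·0.1 = 4.6500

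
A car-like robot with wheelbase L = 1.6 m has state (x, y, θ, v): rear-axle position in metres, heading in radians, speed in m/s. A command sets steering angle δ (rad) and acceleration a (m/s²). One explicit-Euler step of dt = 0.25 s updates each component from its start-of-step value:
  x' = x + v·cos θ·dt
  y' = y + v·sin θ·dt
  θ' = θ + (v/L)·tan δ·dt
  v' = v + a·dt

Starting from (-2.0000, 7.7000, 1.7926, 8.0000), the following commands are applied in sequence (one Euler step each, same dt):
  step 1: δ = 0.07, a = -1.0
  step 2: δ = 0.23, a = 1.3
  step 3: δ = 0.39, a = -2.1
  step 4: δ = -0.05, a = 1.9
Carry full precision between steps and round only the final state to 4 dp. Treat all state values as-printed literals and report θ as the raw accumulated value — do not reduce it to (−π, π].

after step 1 (δ=0.07, a=-1.0): (-2.439979, 9.651004, 1.880243, 7.750000)
after step 2 (δ=0.23, a=1.3): (-3.030009, 11.496477, 2.163776, 8.075000)
after step 3 (δ=0.39, a=-2.1): (-4.158157, 13.170585, 2.682412, 7.550000)
after step 4 (δ=-0.05, a=1.9): (-5.850142, 14.007151, 2.623378, 8.025000)

(-5.8501, 14.0072, 2.6234, 8.0250)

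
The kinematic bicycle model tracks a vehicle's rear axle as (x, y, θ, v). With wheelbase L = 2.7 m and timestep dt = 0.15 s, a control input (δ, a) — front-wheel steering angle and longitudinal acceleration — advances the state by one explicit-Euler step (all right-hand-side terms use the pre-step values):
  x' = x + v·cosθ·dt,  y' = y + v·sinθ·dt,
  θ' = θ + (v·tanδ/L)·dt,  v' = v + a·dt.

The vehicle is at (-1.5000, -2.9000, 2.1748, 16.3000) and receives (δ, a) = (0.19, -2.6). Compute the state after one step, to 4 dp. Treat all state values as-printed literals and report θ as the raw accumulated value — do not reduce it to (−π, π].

x' = -1.5000 + 16.3000·cos(2.1748)·0.15 = -2.8886
y' = -2.9000 + 16.3000·sin(2.1748)·0.15 = -0.8876
θ' = 2.1748 + (16.3000/2.7)·tan(0.19)·0.15 = 2.3490
v' = 16.3000 − 2.6000·0.15 = 15.9100

(-2.8886, -0.8876, 2.3490, 15.9100)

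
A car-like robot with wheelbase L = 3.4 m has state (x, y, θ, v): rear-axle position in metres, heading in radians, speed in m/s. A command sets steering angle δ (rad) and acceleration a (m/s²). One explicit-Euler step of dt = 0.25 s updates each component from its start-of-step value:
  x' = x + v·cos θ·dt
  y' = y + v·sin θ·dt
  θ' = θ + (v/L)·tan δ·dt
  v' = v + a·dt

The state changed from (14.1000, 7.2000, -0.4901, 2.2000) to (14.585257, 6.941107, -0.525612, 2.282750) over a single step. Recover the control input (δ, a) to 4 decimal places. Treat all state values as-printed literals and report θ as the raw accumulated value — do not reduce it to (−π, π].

δ = -0.2161, a = 0.3310

a = (v'−v)/dt = (0.082750)/0.25 = 0.3310
Δθ = θ'−θ = -0.035512;  (v·dt/L) = 2.2000·0.25/3.4 = 0.161765
tan δ = Δθ·L/(v·dt) = -0.219529  →  δ = -0.2161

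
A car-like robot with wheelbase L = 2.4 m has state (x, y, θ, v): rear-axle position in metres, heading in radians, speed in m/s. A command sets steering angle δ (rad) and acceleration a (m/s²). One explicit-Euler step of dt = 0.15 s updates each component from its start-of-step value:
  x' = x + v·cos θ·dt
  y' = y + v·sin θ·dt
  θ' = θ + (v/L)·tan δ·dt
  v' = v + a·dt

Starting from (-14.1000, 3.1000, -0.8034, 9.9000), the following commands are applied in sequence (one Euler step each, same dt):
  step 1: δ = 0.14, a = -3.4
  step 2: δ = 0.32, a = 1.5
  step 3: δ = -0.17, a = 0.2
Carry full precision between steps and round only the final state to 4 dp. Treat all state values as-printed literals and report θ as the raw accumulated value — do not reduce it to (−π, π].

after step 1 (δ=0.14, a=-3.4): (-13.069018, 2.031215, -0.716205, 9.390000)
after step 2 (δ=0.32, a=1.5): (-12.006583, 1.106497, -0.521720, 9.615000)
after step 3 (δ=-0.17, a=0.2): (-10.756205, 0.387719, -0.624875, 9.645000)

(-10.7562, 0.3877, -0.6249, 9.6450)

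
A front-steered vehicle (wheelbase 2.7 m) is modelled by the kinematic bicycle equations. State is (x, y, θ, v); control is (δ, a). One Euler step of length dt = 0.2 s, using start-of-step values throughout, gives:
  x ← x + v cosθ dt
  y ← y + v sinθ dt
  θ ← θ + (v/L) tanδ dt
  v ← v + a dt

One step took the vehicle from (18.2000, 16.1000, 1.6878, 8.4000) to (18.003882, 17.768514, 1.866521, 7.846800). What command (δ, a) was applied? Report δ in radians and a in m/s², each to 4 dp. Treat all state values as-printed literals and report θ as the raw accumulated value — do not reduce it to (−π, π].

a = (v'−v)/dt = (-0.553200)/0.2 = -2.7660
Δθ = θ'−θ = 0.178721;  (v·dt/L) = 8.4000·0.2/2.7 = 0.622222
tan δ = Δθ·L/(v·dt) = 0.287230  →  δ = 0.2797

δ = 0.2797, a = -2.7660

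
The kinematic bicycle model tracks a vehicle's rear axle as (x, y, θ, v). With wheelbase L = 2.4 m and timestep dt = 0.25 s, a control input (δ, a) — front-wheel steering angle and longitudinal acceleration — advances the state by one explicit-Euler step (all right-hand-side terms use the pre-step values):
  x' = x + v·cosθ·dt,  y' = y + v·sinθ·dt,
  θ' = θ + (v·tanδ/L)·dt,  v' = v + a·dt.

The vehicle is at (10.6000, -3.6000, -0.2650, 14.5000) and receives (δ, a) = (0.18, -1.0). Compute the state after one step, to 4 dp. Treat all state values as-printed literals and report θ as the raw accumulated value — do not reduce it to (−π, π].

x' = 10.6000 + 14.5000·cos(-0.2650)·0.25 = 14.0985
y' = -3.6000 + 14.5000·sin(-0.2650)·0.25 = -4.5494
θ' = -0.2650 + (14.5000/2.4)·tan(0.18)·0.25 = 0.0098
v' = 14.5000 − 1.0000·0.25 = 14.2500

(14.0985, -4.5494, 0.0098, 14.2500)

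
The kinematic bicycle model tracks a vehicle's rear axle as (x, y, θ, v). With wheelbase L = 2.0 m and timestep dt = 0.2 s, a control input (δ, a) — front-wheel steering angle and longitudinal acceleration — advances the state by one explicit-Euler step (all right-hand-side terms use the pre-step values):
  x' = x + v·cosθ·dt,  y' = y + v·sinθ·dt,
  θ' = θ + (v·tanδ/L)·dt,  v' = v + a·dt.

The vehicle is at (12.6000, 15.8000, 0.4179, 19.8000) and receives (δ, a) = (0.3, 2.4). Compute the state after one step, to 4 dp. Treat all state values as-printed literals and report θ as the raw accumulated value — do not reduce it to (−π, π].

x' = 12.6000 + 19.8000·cos(0.4179)·0.2 = 16.2192
y' = 15.8000 + 19.8000·sin(0.4179)·0.2 = 17.4071
θ' = 0.4179 + (19.8000/2.0)·tan(0.3)·0.2 = 1.0304
v' = 19.8000 + 2.4000·0.2 = 20.2800

(16.2192, 17.4071, 1.0304, 20.2800)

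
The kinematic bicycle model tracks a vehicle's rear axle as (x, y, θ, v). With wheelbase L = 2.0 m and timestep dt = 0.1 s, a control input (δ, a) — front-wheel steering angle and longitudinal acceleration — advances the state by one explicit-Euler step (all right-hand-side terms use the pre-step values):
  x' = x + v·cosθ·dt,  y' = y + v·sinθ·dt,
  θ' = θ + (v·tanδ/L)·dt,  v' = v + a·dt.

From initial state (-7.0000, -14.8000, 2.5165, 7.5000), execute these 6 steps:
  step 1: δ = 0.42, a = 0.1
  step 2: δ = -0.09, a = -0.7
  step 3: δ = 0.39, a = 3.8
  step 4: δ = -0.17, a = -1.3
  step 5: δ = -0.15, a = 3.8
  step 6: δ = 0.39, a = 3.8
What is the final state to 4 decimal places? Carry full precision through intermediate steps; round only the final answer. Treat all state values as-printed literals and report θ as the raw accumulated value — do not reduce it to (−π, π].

after step 1 (δ=0.42, a=0.1): (-7.608182, -14.361121, 2.683965, 7.510000)
after step 2 (δ=-0.09, a=-0.7): (-8.281906, -14.029313, 2.650078, 7.440000)
after step 3 (δ=0.39, a=3.8): (-8.937831, -13.678173, 2.802991, 7.820000)
after step 4 (δ=-0.17, a=-1.3): (-9.675429, -13.418417, 2.735873, 7.690000)
after step 5 (δ=-0.15, a=3.8): (-10.382000, -13.114908, 2.677761, 8.070000)
after step 6 (δ=0.39, a=3.8): (-11.103737, -12.753874, 2.843622, 8.450000)

(-11.1037, -12.7539, 2.8436, 8.4500)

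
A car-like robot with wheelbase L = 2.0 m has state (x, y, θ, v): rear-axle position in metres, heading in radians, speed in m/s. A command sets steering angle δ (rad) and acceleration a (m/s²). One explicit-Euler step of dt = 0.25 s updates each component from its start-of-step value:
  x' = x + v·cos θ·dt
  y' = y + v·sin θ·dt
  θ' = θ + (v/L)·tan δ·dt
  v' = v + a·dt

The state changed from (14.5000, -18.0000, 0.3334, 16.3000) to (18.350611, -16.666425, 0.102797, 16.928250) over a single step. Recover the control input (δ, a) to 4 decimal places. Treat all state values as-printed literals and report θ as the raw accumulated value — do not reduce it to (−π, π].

a = (v'−v)/dt = (0.628250)/0.25 = 2.5130
Δθ = θ'−θ = -0.230603;  (v·dt/L) = 16.3000·0.25/2.0 = 2.037500
tan δ = Δθ·L/(v·dt) = -0.113179  →  δ = -0.1127

δ = -0.1127, a = 2.5130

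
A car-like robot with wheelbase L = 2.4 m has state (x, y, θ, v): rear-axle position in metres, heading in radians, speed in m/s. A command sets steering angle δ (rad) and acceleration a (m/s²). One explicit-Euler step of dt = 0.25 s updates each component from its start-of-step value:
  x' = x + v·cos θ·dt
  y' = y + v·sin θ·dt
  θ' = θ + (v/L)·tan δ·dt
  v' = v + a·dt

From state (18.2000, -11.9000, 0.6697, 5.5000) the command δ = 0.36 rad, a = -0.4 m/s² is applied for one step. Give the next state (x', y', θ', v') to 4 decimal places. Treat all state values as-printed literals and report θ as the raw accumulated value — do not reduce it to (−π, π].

(19.2780, -11.0465, 0.8853, 5.4000)

x' = 18.2000 + 5.5000·cos(0.6697)·0.25 = 19.2780
y' = -11.9000 + 5.5000·sin(0.6697)·0.25 = -11.0465
θ' = 0.6697 + (5.5000/2.4)·tan(0.36)·0.25 = 0.8853
v' = 5.5000 − 0.4000·0.25 = 5.4000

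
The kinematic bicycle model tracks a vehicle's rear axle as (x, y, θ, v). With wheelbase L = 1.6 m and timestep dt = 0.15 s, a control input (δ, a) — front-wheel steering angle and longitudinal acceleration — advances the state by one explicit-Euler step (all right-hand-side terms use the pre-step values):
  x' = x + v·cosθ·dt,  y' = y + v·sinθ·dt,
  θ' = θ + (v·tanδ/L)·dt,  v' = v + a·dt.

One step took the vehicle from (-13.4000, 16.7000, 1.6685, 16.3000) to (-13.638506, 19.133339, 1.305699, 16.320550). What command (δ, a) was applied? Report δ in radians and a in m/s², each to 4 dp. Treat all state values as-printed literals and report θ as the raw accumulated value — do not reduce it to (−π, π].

a = (v'−v)/dt = (0.020550)/0.15 = 0.1370
Δθ = θ'−θ = -0.362801;  (v·dt/L) = 16.3000·0.15/1.6 = 1.528125
tan δ = Δθ·L/(v·dt) = -0.237416  →  δ = -0.2331

δ = -0.2331, a = 0.1370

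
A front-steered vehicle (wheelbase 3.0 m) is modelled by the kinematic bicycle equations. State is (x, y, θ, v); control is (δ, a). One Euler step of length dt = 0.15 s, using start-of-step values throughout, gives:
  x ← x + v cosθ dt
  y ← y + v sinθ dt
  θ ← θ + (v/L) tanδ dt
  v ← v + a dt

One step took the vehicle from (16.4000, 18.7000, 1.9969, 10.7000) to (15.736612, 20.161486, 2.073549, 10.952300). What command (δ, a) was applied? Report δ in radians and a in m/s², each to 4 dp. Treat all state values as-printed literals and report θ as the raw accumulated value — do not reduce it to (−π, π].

a = (v'−v)/dt = (0.252300)/0.15 = 1.6820
Δθ = θ'−θ = 0.076649;  (v·dt/L) = 10.7000·0.15/3.0 = 0.535000
tan δ = Δθ·L/(v·dt) = 0.143269  →  δ = 0.1423

δ = 0.1423, a = 1.6820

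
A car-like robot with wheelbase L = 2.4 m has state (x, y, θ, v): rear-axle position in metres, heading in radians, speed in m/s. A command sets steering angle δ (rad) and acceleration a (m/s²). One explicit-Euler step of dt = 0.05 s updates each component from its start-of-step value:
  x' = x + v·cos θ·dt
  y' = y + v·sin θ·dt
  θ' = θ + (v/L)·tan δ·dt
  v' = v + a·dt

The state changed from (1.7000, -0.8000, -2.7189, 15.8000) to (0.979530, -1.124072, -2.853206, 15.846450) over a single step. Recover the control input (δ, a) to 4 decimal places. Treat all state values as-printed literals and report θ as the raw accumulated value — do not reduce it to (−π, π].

a = (v'−v)/dt = (0.046450)/0.05 = 0.9290
Δθ = θ'−θ = -0.134306;  (v·dt/L) = 15.8000·0.05/2.4 = 0.329167
tan δ = Δθ·L/(v·dt) = -0.408018  →  δ = -0.3874

δ = -0.3874, a = 0.9290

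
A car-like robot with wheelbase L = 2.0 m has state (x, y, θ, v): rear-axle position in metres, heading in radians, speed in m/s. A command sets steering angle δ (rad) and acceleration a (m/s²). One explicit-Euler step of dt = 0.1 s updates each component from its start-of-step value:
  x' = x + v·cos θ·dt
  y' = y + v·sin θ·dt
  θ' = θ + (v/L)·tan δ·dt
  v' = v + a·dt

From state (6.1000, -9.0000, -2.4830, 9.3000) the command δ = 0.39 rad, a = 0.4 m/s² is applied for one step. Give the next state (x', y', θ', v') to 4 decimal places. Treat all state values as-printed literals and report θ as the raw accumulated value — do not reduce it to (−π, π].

x' = 6.1000 + 9.3000·cos(-2.4830)·0.1 = 5.3645
y' = -9.0000 + 9.3000·sin(-2.4830)·0.1 = -9.5692
θ' = -2.4830 + (9.3000/2.0)·tan(0.39)·0.1 = -2.2919
v' = 9.3000 + 0.4000·0.1 = 9.3400

(5.3645, -9.5692, -2.2919, 9.3400)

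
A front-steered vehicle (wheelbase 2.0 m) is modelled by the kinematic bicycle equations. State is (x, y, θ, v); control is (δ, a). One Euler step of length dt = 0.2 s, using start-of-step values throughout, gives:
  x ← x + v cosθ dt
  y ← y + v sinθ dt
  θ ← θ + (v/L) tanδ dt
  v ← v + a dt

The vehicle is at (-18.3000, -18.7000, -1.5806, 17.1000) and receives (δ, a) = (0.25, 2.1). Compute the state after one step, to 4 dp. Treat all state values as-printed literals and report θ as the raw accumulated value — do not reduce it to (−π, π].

x' = -18.3000 + 17.1000·cos(-1.5806)·0.2 = -18.3335
y' = -18.7000 + 17.1000·sin(-1.5806)·0.2 = -22.1198
θ' = -1.5806 + (17.1000/2.0)·tan(0.25)·0.2 = -1.1440
v' = 17.1000 + 2.1000·0.2 = 17.5200

(-18.3335, -22.1198, -1.1440, 17.5200)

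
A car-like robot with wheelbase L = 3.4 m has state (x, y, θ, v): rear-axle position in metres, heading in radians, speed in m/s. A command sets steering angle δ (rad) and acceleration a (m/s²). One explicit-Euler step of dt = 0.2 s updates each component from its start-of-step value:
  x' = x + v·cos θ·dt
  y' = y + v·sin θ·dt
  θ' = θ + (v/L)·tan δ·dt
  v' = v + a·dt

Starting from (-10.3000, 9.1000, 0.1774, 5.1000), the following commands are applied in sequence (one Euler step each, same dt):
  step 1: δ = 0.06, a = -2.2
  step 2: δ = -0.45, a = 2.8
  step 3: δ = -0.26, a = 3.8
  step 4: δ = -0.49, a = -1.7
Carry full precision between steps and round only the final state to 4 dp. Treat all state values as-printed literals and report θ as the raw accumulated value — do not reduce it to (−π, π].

after step 1 (δ=0.06, a=-2.2): (-9.296008, 9.280000, 0.195422, 4.660000)
after step 2 (δ=-0.45, a=2.8): (-8.381748, 9.460976, 0.063008, 5.220000)
after step 3 (δ=-0.26, a=3.8): (-7.339819, 9.526713, -0.018677, 5.980000)
after step 4 (δ=-0.49, a=-1.7): (-6.144028, 9.504377, -0.206304, 5.640000)

(-6.1440, 9.5044, -0.2063, 5.6400)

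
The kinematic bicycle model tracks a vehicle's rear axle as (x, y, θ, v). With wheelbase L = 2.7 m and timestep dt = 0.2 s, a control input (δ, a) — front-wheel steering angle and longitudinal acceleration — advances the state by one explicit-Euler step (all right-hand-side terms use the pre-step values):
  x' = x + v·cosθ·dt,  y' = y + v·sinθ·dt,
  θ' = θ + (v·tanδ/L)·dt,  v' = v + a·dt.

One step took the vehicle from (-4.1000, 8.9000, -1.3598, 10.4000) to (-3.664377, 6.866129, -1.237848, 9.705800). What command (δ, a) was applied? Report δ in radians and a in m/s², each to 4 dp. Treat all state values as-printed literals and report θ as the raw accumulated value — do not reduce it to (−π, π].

δ = 0.1570, a = -3.4710

a = (v'−v)/dt = (-0.694200)/0.2 = -3.4710
Δθ = θ'−θ = 0.121952;  (v·dt/L) = 10.4000·0.2/2.7 = 0.770370
tan δ = Δθ·L/(v·dt) = 0.158303  →  δ = 0.1570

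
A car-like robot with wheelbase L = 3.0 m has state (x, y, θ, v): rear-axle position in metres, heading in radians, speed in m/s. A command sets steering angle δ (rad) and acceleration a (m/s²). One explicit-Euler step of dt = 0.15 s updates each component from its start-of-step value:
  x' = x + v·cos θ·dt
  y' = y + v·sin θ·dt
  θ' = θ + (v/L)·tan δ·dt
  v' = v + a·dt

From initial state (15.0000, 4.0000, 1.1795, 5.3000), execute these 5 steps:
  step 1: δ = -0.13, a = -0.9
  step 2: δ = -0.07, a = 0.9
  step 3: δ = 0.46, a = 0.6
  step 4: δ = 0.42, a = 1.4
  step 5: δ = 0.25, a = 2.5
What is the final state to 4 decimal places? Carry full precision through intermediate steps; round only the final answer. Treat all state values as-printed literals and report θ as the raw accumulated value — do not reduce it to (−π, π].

after step 1 (δ=-0.13, a=-0.9): (15.303203, 4.734910, 1.144855, 5.165000)
after step 2 (δ=-0.07, a=0.9): (15.623313, 5.440436, 1.126748, 5.300000)
after step 3 (δ=0.46, a=0.6): (15.964844, 6.158337, 1.258041, 5.390000)
after step 4 (δ=0.42, a=1.4): (16.213604, 6.927616, 1.378393, 5.600000)
after step 5 (δ=0.25, a=2.5): (16.374228, 7.752116, 1.449888, 5.975000)

(16.3742, 7.7521, 1.4499, 5.9750)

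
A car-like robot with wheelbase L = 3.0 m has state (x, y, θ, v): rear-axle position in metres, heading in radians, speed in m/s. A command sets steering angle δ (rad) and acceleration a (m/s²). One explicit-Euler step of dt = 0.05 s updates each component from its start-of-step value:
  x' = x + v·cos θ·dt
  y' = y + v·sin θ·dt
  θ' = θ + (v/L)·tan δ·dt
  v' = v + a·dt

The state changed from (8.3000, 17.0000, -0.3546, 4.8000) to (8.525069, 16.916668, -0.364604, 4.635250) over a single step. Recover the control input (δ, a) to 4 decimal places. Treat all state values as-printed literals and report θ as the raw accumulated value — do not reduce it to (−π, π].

δ = -0.1244, a = -3.2950

a = (v'−v)/dt = (-0.164750)/0.05 = -3.2950
Δθ = θ'−θ = -0.010004;  (v·dt/L) = 4.8000·0.05/3.0 = 0.080000
tan δ = Δθ·L/(v·dt) = -0.125050  →  δ = -0.1244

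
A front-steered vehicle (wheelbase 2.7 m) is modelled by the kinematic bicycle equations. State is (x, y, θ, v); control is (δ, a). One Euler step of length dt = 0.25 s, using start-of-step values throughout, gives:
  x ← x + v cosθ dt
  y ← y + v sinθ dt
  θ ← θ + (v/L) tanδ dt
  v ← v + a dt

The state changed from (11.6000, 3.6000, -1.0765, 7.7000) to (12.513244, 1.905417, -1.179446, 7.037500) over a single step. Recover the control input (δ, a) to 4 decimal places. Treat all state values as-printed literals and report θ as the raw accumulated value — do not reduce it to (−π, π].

a = (v'−v)/dt = (-0.662500)/0.25 = -2.6500
Δθ = θ'−θ = -0.102946;  (v·dt/L) = 7.7000·0.25/2.7 = 0.712963
tan δ = Δθ·L/(v·dt) = -0.144392  →  δ = -0.1434

δ = -0.1434, a = -2.6500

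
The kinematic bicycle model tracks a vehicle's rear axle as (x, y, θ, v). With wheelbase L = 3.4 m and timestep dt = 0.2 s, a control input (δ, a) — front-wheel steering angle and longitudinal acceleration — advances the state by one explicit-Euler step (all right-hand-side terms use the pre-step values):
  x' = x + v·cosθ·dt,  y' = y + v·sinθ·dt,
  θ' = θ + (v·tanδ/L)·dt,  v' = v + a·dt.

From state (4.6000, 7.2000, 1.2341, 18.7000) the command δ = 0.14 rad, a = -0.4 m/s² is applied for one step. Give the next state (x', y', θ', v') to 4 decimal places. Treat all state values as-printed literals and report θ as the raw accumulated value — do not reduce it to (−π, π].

(5.8356, 10.7300, 1.3891, 18.6200)

x' = 4.6000 + 18.7000·cos(1.2341)·0.2 = 5.8356
y' = 7.2000 + 18.7000·sin(1.2341)·0.2 = 10.7300
θ' = 1.2341 + (18.7000/3.4)·tan(0.14)·0.2 = 1.3891
v' = 18.7000 − 0.4000·0.2 = 18.6200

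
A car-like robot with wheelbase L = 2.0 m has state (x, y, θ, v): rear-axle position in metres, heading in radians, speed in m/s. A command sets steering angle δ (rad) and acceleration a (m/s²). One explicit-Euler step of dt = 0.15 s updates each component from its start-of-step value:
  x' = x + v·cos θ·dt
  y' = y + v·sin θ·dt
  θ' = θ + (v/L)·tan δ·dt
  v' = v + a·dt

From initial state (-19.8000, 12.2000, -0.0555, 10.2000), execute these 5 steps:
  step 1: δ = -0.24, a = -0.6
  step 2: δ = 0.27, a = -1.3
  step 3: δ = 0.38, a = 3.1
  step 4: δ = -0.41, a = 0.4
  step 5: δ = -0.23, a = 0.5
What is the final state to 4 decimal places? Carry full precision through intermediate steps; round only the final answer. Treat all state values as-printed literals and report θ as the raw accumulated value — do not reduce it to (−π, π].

after step 1 (δ=-0.24, a=-0.6): (-18.272356, 12.115129, -0.242708, 10.110000)
after step 2 (δ=0.27, a=-1.3): (-16.800303, 11.750664, -0.032856, 9.915000)
after step 3 (δ=0.38, a=3.1): (-15.313856, 11.701808, 0.264157, 10.380000)
after step 4 (δ=-0.41, a=0.4): (-13.810864, 12.108333, -0.074204, 10.440000)
after step 5 (δ=-0.23, a=0.5): (-12.249173, 11.992237, -0.257538, 10.515000)

(-12.2492, 11.9922, -0.2575, 10.5150)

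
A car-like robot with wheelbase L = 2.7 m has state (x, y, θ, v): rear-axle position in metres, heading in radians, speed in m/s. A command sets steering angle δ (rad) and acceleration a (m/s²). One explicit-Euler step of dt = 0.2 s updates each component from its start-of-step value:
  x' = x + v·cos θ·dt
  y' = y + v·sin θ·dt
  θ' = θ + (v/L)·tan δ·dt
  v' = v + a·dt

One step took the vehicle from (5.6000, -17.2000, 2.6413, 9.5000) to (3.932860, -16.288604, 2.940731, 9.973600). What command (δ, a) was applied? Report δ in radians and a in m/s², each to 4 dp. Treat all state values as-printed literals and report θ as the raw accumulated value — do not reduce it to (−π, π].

δ = 0.4023, a = 2.3680

a = (v'−v)/dt = (0.473600)/0.2 = 2.3680
Δθ = θ'−θ = 0.299431;  (v·dt/L) = 9.5000·0.2/2.7 = 0.703704
tan δ = Δθ·L/(v·dt) = 0.425507  →  δ = 0.4023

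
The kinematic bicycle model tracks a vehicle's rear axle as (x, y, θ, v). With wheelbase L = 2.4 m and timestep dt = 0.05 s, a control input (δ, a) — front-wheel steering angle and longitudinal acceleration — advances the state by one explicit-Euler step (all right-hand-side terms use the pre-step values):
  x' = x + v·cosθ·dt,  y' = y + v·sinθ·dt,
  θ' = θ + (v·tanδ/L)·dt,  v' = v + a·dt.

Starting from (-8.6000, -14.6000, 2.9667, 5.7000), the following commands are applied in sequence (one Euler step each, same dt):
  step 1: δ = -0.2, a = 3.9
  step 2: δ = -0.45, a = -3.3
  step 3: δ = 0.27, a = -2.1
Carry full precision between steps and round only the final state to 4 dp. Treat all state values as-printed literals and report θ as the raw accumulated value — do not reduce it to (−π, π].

(-9.4466, -14.4190, 2.9163, 5.6250)

after step 1 (δ=-0.2, a=3.9): (-8.880652, -14.550409, 2.942628, 5.895000)
after step 2 (δ=-0.45, a=-3.3): (-9.169587, -14.492151, 2.883303, 5.730000)
after step 3 (δ=0.27, a=-2.1): (-9.446584, -14.418971, 2.916341, 5.625000)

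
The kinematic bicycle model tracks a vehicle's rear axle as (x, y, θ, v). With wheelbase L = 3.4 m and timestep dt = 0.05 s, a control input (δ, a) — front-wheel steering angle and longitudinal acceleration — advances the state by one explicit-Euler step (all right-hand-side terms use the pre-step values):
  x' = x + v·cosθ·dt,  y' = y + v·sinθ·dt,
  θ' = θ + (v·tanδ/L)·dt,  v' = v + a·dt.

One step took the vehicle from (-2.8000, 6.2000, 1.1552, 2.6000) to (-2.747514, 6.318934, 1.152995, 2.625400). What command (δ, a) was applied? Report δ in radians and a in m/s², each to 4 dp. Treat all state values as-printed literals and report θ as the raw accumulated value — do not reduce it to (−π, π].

a = (v'−v)/dt = (0.025400)/0.05 = 0.5080
Δθ = θ'−θ = -0.002205;  (v·dt/L) = 2.6000·0.05/3.4 = 0.038235
tan δ = Δθ·L/(v·dt) = -0.057669  →  δ = -0.0576

δ = -0.0576, a = 0.5080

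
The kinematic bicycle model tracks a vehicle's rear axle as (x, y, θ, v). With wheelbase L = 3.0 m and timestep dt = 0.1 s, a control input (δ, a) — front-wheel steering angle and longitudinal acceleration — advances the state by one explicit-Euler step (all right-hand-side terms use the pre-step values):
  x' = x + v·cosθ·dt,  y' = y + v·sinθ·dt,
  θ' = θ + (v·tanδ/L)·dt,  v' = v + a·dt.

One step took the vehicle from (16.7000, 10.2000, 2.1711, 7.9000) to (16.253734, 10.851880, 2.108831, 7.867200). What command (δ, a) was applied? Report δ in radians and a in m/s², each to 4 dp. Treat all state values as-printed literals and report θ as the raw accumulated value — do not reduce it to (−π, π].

δ = -0.2322, a = -0.3280

a = (v'−v)/dt = (-0.032800)/0.1 = -0.3280
Δθ = θ'−θ = -0.062269;  (v·dt/L) = 7.9000·0.1/3.0 = 0.263333
tan δ = Δθ·L/(v·dt) = -0.236465  →  δ = -0.2322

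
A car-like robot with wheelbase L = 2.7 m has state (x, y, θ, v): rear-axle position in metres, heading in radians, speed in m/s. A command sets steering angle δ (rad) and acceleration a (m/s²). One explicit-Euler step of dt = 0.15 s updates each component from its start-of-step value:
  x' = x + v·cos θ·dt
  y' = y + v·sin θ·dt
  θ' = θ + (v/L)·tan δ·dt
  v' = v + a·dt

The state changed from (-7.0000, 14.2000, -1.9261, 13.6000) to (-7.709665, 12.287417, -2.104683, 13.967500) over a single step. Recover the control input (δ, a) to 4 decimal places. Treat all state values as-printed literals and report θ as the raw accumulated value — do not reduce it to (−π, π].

a = (v'−v)/dt = (0.367500)/0.15 = 2.4500
Δθ = θ'−θ = -0.178583;  (v·dt/L) = 13.6000·0.15/2.7 = 0.755556
tan δ = Δθ·L/(v·dt) = -0.236360  →  δ = -0.2321

δ = -0.2321, a = 2.4500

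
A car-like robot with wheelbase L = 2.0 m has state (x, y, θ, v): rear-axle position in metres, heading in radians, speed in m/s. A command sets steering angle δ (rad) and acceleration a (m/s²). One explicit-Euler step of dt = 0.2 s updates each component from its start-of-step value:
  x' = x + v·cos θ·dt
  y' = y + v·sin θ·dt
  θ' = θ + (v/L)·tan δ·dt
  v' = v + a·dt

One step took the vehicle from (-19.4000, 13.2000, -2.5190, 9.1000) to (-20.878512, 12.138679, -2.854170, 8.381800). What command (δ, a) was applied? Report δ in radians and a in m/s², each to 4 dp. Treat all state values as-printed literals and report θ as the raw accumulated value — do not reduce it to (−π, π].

δ = -0.3529, a = -3.5910

a = (v'−v)/dt = (-0.718200)/0.2 = -3.5910
Δθ = θ'−θ = -0.335170;  (v·dt/L) = 9.1000·0.2/2.0 = 0.910000
tan δ = Δθ·L/(v·dt) = -0.368319  →  δ = -0.3529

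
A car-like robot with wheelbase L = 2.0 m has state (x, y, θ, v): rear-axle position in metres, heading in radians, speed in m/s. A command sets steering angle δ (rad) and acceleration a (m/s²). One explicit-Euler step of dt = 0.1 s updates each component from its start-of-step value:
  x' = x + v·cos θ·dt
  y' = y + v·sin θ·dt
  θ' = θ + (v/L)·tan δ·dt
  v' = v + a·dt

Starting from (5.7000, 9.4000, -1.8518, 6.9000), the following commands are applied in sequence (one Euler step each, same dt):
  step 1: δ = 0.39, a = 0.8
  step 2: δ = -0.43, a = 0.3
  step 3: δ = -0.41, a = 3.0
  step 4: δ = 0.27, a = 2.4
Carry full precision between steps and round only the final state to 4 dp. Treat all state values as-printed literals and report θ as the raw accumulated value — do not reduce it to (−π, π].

(4.8861, 6.7182, -1.9212, 7.5500)

after step 1 (δ=0.39, a=0.8): (5.508649, 8.737063, -1.709986, 6.980000)
after step 2 (δ=-0.43, a=0.3): (5.411808, 8.045814, -1.870045, 7.010000)
after step 3 (δ=-0.41, a=3.0): (5.205152, 7.375968, -2.022383, 7.310000)
after step 4 (δ=0.27, a=2.4): (4.886148, 6.718246, -1.921228, 7.550000)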